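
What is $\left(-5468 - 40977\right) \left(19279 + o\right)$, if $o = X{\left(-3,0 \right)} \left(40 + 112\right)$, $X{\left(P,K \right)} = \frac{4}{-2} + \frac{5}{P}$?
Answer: $- \frac{2608583425}{3} \approx -8.6953 \cdot 10^{8}$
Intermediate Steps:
$X{\left(P,K \right)} = -2 + \frac{5}{P}$ ($X{\left(P,K \right)} = 4 \left(- \frac{1}{2}\right) + \frac{5}{P} = -2 + \frac{5}{P}$)
$o = - \frac{1672}{3}$ ($o = \left(-2 + \frac{5}{-3}\right) \left(40 + 112\right) = \left(-2 + 5 \left(- \frac{1}{3}\right)\right) 152 = \left(-2 - \frac{5}{3}\right) 152 = \left(- \frac{11}{3}\right) 152 = - \frac{1672}{3} \approx -557.33$)
$\left(-5468 - 40977\right) \left(19279 + o\right) = \left(-5468 - 40977\right) \left(19279 - \frac{1672}{3}\right) = \left(-46445\right) \frac{56165}{3} = - \frac{2608583425}{3}$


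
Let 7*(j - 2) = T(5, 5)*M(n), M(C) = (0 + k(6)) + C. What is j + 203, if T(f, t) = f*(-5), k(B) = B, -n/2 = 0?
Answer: 1285/7 ≈ 183.57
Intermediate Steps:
n = 0 (n = -2*0 = 0)
M(C) = 6 + C (M(C) = (0 + 6) + C = 6 + C)
T(f, t) = -5*f
j = -136/7 (j = 2 + ((-5*5)*(6 + 0))/7 = 2 + (-25*6)/7 = 2 + (1/7)*(-150) = 2 - 150/7 = -136/7 ≈ -19.429)
j + 203 = -136/7 + 203 = 1285/7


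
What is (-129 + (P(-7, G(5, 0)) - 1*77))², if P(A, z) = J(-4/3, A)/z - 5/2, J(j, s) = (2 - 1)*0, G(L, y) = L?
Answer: 173889/4 ≈ 43472.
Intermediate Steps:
J(j, s) = 0 (J(j, s) = 1*0 = 0)
P(A, z) = -5/2 (P(A, z) = 0/z - 5/2 = 0 - 5*½ = 0 - 5/2 = -5/2)
(-129 + (P(-7, G(5, 0)) - 1*77))² = (-129 + (-5/2 - 1*77))² = (-129 + (-5/2 - 77))² = (-129 - 159/2)² = (-417/2)² = 173889/4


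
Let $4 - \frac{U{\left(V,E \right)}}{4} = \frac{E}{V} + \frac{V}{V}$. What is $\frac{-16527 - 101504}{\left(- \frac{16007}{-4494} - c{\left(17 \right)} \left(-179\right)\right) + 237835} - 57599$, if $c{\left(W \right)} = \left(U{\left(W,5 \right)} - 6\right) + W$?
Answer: $- \frac{1063795300211843}{18468832495} \approx -57600.0$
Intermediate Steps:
$U{\left(V,E \right)} = 12 - \frac{4 E}{V}$ ($U{\left(V,E \right)} = 16 - 4 \left(\frac{E}{V} + \frac{V}{V}\right) = 16 - 4 \left(\frac{E}{V} + 1\right) = 16 - 4 \left(1 + \frac{E}{V}\right) = 16 - \left(4 + \frac{4 E}{V}\right) = 12 - \frac{4 E}{V}$)
$c{\left(W \right)} = 6 + W - \frac{20}{W}$ ($c{\left(W \right)} = \left(\left(12 - \frac{20}{W}\right) - 6\right) + W = \left(6 - \frac{20}{W}\right) + W = 6 + W - \frac{20}{W}$)
$\frac{-16527 - 101504}{\left(- \frac{16007}{-4494} - c{\left(17 \right)} \left(-179\right)\right) + 237835} - 57599 = \frac{-16527 - 101504}{\left(- \frac{16007}{-4494} - \left(6 + 17 - \frac{20}{17}\right) \left(-179\right)\right) + 237835} - 57599 = - \frac{118031}{\left(\left(-16007\right) \left(- \frac{1}{4494}\right) - \left(6 + 17 - \frac{20}{17}\right) \left(-179\right)\right) + 237835} - 57599 = - \frac{118031}{\left(\frac{16007}{4494} - \left(6 + 17 - \frac{20}{17}\right) \left(-179\right)\right) + 237835} - 57599 = - \frac{118031}{\left(\frac{16007}{4494} - \frac{371}{17} \left(-179\right)\right) + 237835} - 57599 = - \frac{118031}{\left(\frac{16007}{4494} - - \frac{66409}{17}\right) + 237835} - 57599 = - \frac{118031}{\left(\frac{16007}{4494} + \frac{66409}{17}\right) + 237835} - 57599 = - \frac{118031}{\frac{298714165}{76398} + 237835} - 57599 = - \frac{118031}{\frac{18468832495}{76398}} - 57599 = \left(-118031\right) \frac{76398}{18468832495} - 57599 = - \frac{9017332338}{18468832495} - 57599 = - \frac{1063795300211843}{18468832495}$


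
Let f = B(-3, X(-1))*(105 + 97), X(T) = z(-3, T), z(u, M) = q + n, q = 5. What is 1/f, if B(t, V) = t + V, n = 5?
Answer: 1/1414 ≈ 0.00070721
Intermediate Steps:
z(u, M) = 10 (z(u, M) = 5 + 5 = 10)
X(T) = 10
B(t, V) = V + t
f = 1414 (f = (10 - 3)*(105 + 97) = 7*202 = 1414)
1/f = 1/1414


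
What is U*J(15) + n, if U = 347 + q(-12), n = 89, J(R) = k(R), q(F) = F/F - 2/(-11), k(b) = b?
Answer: 58429/11 ≈ 5311.7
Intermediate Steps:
q(F) = 13/11 (q(F) = 1 - 2*(-1/11) = 1 + 2/11 = 13/11)
J(R) = R
U = 3830/11 (U = 347 + 13/11 = 3830/11 ≈ 348.18)
U*J(15) + n = (3830/11)*15 + 89 = 57450/11 + 89 = 58429/11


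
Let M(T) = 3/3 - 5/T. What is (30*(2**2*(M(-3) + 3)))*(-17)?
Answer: -11560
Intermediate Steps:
M(T) = 1 - 5/T (M(T) = 3*(1/3) - 5/T = 1 - 5/T)
(30*(2**2*(M(-3) + 3)))*(-17) = (30*(2**2*((-5 - 3)/(-3) + 3)))*(-17) = (30*(4*(-1/3*(-8) + 3)))*(-17) = (30*(4*(8/3 + 3)))*(-17) = (30*(4*(17/3)))*(-17) = (30*(68/3))*(-17) = 680*(-17) = -11560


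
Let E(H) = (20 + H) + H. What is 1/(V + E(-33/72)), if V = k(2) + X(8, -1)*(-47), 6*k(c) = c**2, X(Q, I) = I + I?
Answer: 4/455 ≈ 0.0087912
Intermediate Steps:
X(Q, I) = 2*I
k(c) = c**2/6
V = 284/3 (V = (1/6)*2**2 + (2*(-1))*(-47) = (1/6)*4 - 2*(-47) = 2/3 + 94 = 284/3 ≈ 94.667)
E(H) = 20 + 2*H
1/(V + E(-33/72)) = 1/(284/3 + (20 + 2*(-33/72))) = 1/(284/3 + (20 + 2*(-33*1/72))) = 1/(284/3 + (20 + 2*(-11/24))) = 1/(284/3 + (20 - 11/12)) = 1/(284/3 + 229/12) = 1/(455/4) = 4/455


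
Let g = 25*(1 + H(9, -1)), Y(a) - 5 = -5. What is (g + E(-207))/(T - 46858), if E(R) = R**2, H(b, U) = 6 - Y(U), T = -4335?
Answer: -43024/51193 ≈ -0.84043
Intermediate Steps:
Y(a) = 0 (Y(a) = 5 - 5 = 0)
H(b, U) = 6 (H(b, U) = 6 - 1*0 = 6 + 0 = 6)
g = 175 (g = 25*(1 + 6) = 25*7 = 175)
(g + E(-207))/(T - 46858) = (175 + (-207)**2)/(-4335 - 46858) = (175 + 42849)/(-51193) = 43024*(-1/51193) = -43024/51193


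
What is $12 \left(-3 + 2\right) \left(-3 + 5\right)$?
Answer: $-24$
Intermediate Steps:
$12 \left(-3 + 2\right) \left(-3 + 5\right) = 12 \left(\left(-1\right) 2\right) = 12 \left(-2\right) = -24$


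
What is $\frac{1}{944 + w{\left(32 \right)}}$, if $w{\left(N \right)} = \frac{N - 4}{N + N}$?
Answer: $\frac{16}{15111} \approx 0.0010588$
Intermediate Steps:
$w{\left(N \right)} = \frac{-4 + N}{2 N}$
$\frac{1}{944 + w{\left(32 \right)}} = \frac{1}{944 + \frac{-4 + 32}{2 \cdot 32}} = \frac{1}{944 + \frac{1}{2} \cdot \frac{1}{32} \cdot 28} = \frac{1}{944 + \frac{7}{16}} = \frac{1}{\frac{15111}{16}} = \frac{16}{15111}$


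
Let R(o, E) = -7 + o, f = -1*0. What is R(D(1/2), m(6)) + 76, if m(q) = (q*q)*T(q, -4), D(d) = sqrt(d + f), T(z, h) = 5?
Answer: 69 + sqrt(2)/2 ≈ 69.707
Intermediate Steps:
f = 0
D(d) = sqrt(d) (D(d) = sqrt(d + 0) = sqrt(d))
m(q) = 5*q**2 (m(q) = (q*q)*5 = q**2*5 = 5*q**2)
R(D(1/2), m(6)) + 76 = (-7 + sqrt(1/2)) + 76 = (-7 + sqrt(2)/2) + 76 = 69 + sqrt(2)/2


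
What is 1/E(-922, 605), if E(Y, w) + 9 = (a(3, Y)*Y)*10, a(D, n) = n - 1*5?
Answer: 1/8546931 ≈ 1.1700e-7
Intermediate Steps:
a(D, n) = -5 + n (a(D, n) = n - 5 = -5 + n)
E(Y, w) = -9 + 10*Y*(-5 + Y) (E(Y, w) = -9 + ((-5 + Y)*Y)*10 = -9 + (Y*(-5 + Y))*10 = -9 + 10*Y*(-5 + Y))
1/E(-922, 605) = 1/(-9 + 10*(-922)*(-5 - 922)) = 1/(-9 + 10*(-922)*(-927)) = 1/(-9 + 8546940) = 1/8546931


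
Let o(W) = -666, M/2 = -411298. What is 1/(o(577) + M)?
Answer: -1/823262 ≈ -1.2147e-6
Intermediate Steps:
M = -822596 (M = 2*(-411298) = -822596)
1/(o(577) + M) = 1/(-666 - 822596) = 1/(-823262) = -1/823262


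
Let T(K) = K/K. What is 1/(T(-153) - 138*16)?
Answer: -1/2207 ≈ -0.00045310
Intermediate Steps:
T(K) = 1
1/(T(-153) - 138*16) = 1/(1 - 138*16) = 1/(1 - 2208) = 1/(-2207) = -1/2207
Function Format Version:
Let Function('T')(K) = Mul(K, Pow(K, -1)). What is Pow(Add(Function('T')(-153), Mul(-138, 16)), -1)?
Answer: Rational(-1, 2207) ≈ -0.00045310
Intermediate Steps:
Function('T')(K) = 1
Pow(Add(Function('T')(-153), Mul(-138, 16)), -1) = Pow(Add(1, Mul(-138, 16)), -1) = Pow(Add(1, -2208), -1) = Pow(-2207, -1) = Rational(-1, 2207)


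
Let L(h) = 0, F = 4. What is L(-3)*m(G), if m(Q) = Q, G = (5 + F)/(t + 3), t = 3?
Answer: 0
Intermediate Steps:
G = 3/2 (G = (5 + 4)/(3 + 3) = 9/6 = 9*(⅙) = 3/2 ≈ 1.5000)
L(-3)*m(G) = 0*(3/2) = 0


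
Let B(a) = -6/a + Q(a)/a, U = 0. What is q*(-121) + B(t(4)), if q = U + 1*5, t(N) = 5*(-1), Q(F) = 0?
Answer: -3019/5 ≈ -603.80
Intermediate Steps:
t(N) = -5
B(a) = -6/a (B(a) = -6/a + 0/a = -6/a + 0 = -6/a)
q = 5 (q = 0 + 1*5 = 0 + 5 = 5)
q*(-121) + B(t(4)) = 5*(-121) - 6/(-5) = -605 - 6*(-⅕) = -605 + 6/5 = -3019/5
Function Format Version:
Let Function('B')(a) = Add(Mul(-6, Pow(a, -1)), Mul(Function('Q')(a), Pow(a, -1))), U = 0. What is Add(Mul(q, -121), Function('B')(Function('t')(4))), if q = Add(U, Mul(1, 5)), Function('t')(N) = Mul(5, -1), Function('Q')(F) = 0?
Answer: Rational(-3019, 5) ≈ -603.80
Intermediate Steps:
Function('t')(N) = -5
Function('B')(a) = Mul(-6, Pow(a, -1)) (Function('B')(a) = Add(Mul(-6, Pow(a, -1)), Mul(0, Pow(a, -1))) = Add(Mul(-6, Pow(a, -1)), 0) = Mul(-6, Pow(a, -1)))
q = 5 (q = Add(0, Mul(1, 5)) = Add(0, 5) = 5)
Add(Mul(q, -121), Function('B')(Function('t')(4))) = Add(Mul(5, -121), Mul(-6, Pow(-5, -1))) = Add(-605, Mul(-6, Rational(-1, 5))) = Add(-605, Rational(6, 5)) = Rational(-3019, 5)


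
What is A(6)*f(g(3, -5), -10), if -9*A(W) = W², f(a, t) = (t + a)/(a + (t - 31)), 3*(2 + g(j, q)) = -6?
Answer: -56/45 ≈ -1.2444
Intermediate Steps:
g(j, q) = -4 (g(j, q) = -2 + (⅓)*(-6) = -2 - 2 = -4)
f(a, t) = (a + t)/(-31 + a + t) (f(a, t) = (a + t)/(a + (-31 + t)) = (a + t)/(-31 + a + t))
A(W) = -W²/9
A(6)*f(g(3, -5), -10) = (-⅑*6²)*((-4 - 10)/(-31 - 4 - 10)) = (-⅑*36)*(-14/(-45)) = -(-4)*(-14)/45 = -4*14/45 = -56/45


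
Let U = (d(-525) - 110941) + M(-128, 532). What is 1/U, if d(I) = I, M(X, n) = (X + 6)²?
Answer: -1/96582 ≈ -1.0354e-5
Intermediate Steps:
M(X, n) = (6 + X)²
U = -96582 (U = (-525 - 110941) + (6 - 128)² = -111466 + (-122)² = -111466 + 14884 = -96582)
1/U = 1/(-96582) = -1/96582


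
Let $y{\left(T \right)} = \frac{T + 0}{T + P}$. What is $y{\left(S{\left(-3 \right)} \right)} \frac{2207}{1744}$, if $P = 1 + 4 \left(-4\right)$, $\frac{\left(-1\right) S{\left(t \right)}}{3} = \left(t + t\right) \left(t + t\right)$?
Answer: $\frac{19863}{17876} \approx 1.1112$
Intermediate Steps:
$S{\left(t \right)} = - 12 t^{2}$ ($S{\left(t \right)} = - 3 \left(t + t\right) \left(t + t\right) = - 3 \cdot 2 t 2 t = - 3 \cdot 4 t^{2} = - 12 t^{2}$)
$P = -15$ ($P = 1 - 16 = -15$)
$y{\left(T \right)} = \frac{T}{-15 + T}$ ($y{\left(T \right)} = \frac{T + 0}{T - 15} = \frac{T}{-15 + T}$)
$y{\left(S{\left(-3 \right)} \right)} \frac{2207}{1744} = \frac{\left(-12\right) \left(-3\right)^{2}}{-15 - 12 \left(-3\right)^{2}} \cdot \frac{2207}{1744} = \frac{\left(-12\right) 9}{-15 - 108} \cdot 2207 \cdot \frac{1}{1744} = - \frac{108}{-15 - 108} \cdot \frac{2207}{1744} = - \frac{108}{-123} \cdot \frac{2207}{1744} = \left(-108\right) \left(- \frac{1}{123}\right) \frac{2207}{1744} = \frac{36}{41} \cdot \frac{2207}{1744} = \frac{19863}{17876}$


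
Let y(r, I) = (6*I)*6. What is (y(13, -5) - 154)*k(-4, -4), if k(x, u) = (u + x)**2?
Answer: -21376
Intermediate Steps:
y(r, I) = 36*I
(y(13, -5) - 154)*k(-4, -4) = (36*(-5) - 154)*(-4 - 4)**2 = (-180 - 154)*(-8)**2 = -334*64 = -21376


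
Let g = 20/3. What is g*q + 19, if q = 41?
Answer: 877/3 ≈ 292.33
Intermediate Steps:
g = 20/3 (g = 20*(⅓) = 20/3 ≈ 6.6667)
g*q + 19 = (20/3)*41 + 19 = 820/3 + 19 = 877/3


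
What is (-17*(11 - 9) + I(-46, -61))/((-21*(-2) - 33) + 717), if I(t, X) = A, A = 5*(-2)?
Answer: -2/33 ≈ -0.060606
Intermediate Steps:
A = -10
I(t, X) = -10
(-17*(11 - 9) + I(-46, -61))/((-21*(-2) - 33) + 717) = (-17*(11 - 9) - 10)/((-21*(-2) - 33) + 717) = (-17*2 - 10)/((42 - 33) + 717) = (-34 - 10)/(9 + 717) = -44/726 = -44*1/726 = -2/33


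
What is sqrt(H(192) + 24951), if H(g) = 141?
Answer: 6*sqrt(697) ≈ 158.40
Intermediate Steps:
sqrt(H(192) + 24951) = sqrt(141 + 24951) = sqrt(25092) = 6*sqrt(697)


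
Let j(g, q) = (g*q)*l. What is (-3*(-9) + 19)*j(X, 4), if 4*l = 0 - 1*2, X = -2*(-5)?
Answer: -920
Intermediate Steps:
X = 10
l = -1/2 (l = (0 - 1*2)/4 = (0 - 2)/4 = (1/4)*(-2) = -1/2 ≈ -0.50000)
j(g, q) = -g*q/2 (j(g, q) = (g*q)*(-1/2) = -g*q/2)
(-3*(-9) + 19)*j(X, 4) = (-3*(-9) + 19)*(-1/2*10*4) = (27 + 19)*(-20) = 46*(-20) = -920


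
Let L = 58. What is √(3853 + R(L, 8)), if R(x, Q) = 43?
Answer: 2*√974 ≈ 62.418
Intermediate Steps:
√(3853 + R(L, 8)) = √(3853 + 43) = √3896 = 2*√974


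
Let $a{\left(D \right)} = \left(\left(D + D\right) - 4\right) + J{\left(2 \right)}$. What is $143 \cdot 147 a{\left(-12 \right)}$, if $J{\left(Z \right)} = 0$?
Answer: $-588588$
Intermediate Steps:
$a{\left(D \right)} = -4 + 2 D$ ($a{\left(D \right)} = \left(\left(D + D\right) - 4\right) + 0 = \left(2 D - 4\right) + 0 = \left(-4 + 2 D\right) + 0 = -4 + 2 D$)
$143 \cdot 147 a{\left(-12 \right)} = 143 \cdot 147 \left(-4 + 2 \left(-12\right)\right) = 21021 \left(-4 - 24\right) = 21021 \left(-28\right) = -588588$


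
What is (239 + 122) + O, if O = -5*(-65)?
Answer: 686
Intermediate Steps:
O = 325
(239 + 122) + O = (239 + 122) + 325 = 361 + 325 = 686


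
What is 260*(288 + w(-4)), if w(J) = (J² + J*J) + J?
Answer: 82160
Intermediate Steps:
w(J) = J + 2*J² (w(J) = (J² + J²) + J = 2*J² + J = J + 2*J²)
260*(288 + w(-4)) = 260*(288 - 4*(1 + 2*(-4))) = 260*(288 - 4*(1 - 8)) = 260*(288 - 4*(-7)) = 260*(288 + 28) = 260*316 = 82160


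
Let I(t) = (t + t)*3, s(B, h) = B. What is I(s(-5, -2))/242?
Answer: -15/121 ≈ -0.12397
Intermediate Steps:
I(t) = 6*t (I(t) = (2*t)*3 = 6*t)
I(s(-5, -2))/242 = (6*(-5))/242 = -30*1/242 = -15/121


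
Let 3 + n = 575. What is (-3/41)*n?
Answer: -1716/41 ≈ -41.854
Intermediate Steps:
n = 572 (n = -3 + 575 = 572)
(-3/41)*n = -3/41*572 = -1716/41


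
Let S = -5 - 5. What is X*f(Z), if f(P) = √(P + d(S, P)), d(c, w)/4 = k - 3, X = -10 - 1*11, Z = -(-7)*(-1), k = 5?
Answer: -21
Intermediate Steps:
S = -10
Z = -7 (Z = -1*7 = -7)
X = -21 (X = -10 - 11 = -21)
d(c, w) = 8 (d(c, w) = 4*(5 - 3) = 4*2 = 8)
f(P) = √(8 + P) (f(P) = √(P + 8) = √(8 + P))
X*f(Z) = -21*√(8 - 7) = -21*√1 = -21*1 = -21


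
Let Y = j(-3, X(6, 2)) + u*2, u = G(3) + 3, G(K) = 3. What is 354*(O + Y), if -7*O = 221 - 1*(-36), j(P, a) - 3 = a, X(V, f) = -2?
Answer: -58764/7 ≈ -8394.9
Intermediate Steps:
j(P, a) = 3 + a
u = 6 (u = 3 + 3 = 6)
Y = 13 (Y = (3 - 2) + 6*2 = 1 + 12 = 13)
O = -257/7 (O = -(221 - 1*(-36))/7 = -(221 + 36)/7 = -1/7*257 = -257/7 ≈ -36.714)
354*(O + Y) = 354*(-257/7 + 13) = 354*(-166/7) = -58764/7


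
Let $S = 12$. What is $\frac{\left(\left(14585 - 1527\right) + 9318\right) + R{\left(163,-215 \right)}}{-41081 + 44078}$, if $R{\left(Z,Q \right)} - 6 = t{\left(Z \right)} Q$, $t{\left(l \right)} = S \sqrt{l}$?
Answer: $\frac{22382}{2997} - \frac{860 \sqrt{163}}{999} \approx -3.5226$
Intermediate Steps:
$t{\left(l \right)} = 12 \sqrt{l}$
$R{\left(Z,Q \right)} = 6 + 12 Q \sqrt{Z}$ ($R{\left(Z,Q \right)} = 6 + 12 \sqrt{Z} Q = 6 + 12 Q \sqrt{Z}$)
$\frac{\left(\left(14585 - 1527\right) + 9318\right) + R{\left(163,-215 \right)}}{-41081 + 44078} = \frac{\left(\left(14585 - 1527\right) + 9318\right) + \left(6 + 12 \left(-215\right) \sqrt{163}\right)}{-41081 + 44078} = \frac{\left(13058 + 9318\right) + \left(6 - 2580 \sqrt{163}\right)}{2997} = \left(22376 + \left(6 - 2580 \sqrt{163}\right)\right) \frac{1}{2997} = \left(22382 - 2580 \sqrt{163}\right) \frac{1}{2997} = \frac{22382}{2997} - \frac{860 \sqrt{163}}{999}$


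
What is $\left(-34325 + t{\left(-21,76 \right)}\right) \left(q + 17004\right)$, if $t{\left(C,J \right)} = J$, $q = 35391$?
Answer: $-1794476355$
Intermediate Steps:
$\left(-34325 + t{\left(-21,76 \right)}\right) \left(q + 17004\right) = \left(-34325 + 76\right) \left(35391 + 17004\right) = \left(-34249\right) 52395 = -1794476355$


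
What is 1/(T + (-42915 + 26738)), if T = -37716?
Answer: -1/53893 ≈ -1.8555e-5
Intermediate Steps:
1/(T + (-42915 + 26738)) = 1/(-37716 + (-42915 + 26738)) = 1/(-37716 - 16177) = 1/(-53893) = -1/53893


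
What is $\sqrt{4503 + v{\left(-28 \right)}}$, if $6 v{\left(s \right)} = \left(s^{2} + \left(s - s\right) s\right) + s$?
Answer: $\sqrt{4629} \approx 68.037$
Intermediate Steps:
$v{\left(s \right)} = \frac{s}{6} + \frac{s^{2}}{6}$ ($v{\left(s \right)} = \frac{\left(s^{2} + \left(s - s\right) s\right) + s}{6} = \frac{\left(s^{2} + 0 s\right) + s}{6} = \frac{\left(s^{2} + 0\right) + s}{6} = \frac{s^{2} + s}{6} = \frac{s + s^{2}}{6} = \frac{s}{6} + \frac{s^{2}}{6}$)
$\sqrt{4503 + v{\left(-28 \right)}} = \sqrt{4503 + \frac{1}{6} \left(-28\right) \left(1 - 28\right)} = \sqrt{4503 + \frac{1}{6} \left(-28\right) \left(-27\right)} = \sqrt{4503 + 126} = \sqrt{4629}$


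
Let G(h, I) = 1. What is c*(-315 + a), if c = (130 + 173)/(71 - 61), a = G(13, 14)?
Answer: -47571/5 ≈ -9514.2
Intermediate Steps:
a = 1
c = 303/10 ≈ 30.300
c*(-315 + a) = 303*(-315 + 1)/10 = (303/10)*(-314) = -47571/5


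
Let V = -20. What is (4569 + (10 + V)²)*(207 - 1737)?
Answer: -7143570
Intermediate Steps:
(4569 + (10 + V)²)*(207 - 1737) = (4569 + (10 - 20)²)*(207 - 1737) = (4569 + (-10)²)*(-1530) = (4569 + 100)*(-1530) = 4669*(-1530) = -7143570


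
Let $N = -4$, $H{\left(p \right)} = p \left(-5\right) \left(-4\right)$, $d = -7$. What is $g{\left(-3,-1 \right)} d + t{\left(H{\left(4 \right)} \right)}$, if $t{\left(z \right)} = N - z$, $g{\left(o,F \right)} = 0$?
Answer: $-84$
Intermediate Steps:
$H{\left(p \right)} = 20 p$ ($H{\left(p \right)} = - 5 p \left(-4\right) = 20 p$)
$t{\left(z \right)} = -4 - z$
$g{\left(-3,-1 \right)} d + t{\left(H{\left(4 \right)} \right)} = 0 \left(-7\right) - \left(4 + 20 \cdot 4\right) = 0 - 84 = -84$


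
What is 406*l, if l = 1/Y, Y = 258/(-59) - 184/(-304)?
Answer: -910252/8447 ≈ -107.76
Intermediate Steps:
Y = -8447/2242 (Y = 258*(-1/59) - 184*(-1/304) = -258/59 + 23/38 = -8447/2242 ≈ -3.7676)
l = -2242/8447 (l = 1/(-8447/2242) = -2242/8447 ≈ -0.26542)
406*l = 406*(-2242/8447) = -910252/8447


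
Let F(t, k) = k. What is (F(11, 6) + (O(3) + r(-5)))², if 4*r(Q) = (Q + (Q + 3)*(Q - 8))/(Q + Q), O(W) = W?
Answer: 114921/1600 ≈ 71.826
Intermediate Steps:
r(Q) = (Q + (-8 + Q)*(3 + Q))/(8*Q) (r(Q) = ((Q + (Q + 3)*(Q - 8))/(Q + Q))/4 = ((Q + (3 + Q)*(-8 + Q))/((2*Q)))/4 = ((Q + (-8 + Q)*(3 + Q))*(1/(2*Q)))/4 = ((Q + (-8 + Q)*(3 + Q))/(2*Q))/4 = (Q + (-8 + Q)*(3 + Q))/(8*Q))
(F(11, 6) + (O(3) + r(-5)))² = (6 + (3 + (⅛)*(-24 - 5*(-4 - 5))/(-5)))² = (6 + (3 + (⅛)*(-⅕)*(-24 - 5*(-9))))² = (6 + (3 + (⅛)*(-⅕)*(-24 + 45)))² = (6 + (3 + (⅛)*(-⅕)*21))² = (6 + (3 - 21/40))² = (6 + 99/40)² = (339/40)² = 114921/1600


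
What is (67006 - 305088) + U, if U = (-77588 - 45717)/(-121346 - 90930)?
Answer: -50538971327/212276 ≈ -2.3808e+5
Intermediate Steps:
U = 123305/212276 (U = -123305/(-212276) = -123305*(-1/212276) = 123305/212276 ≈ 0.58087)
(67006 - 305088) + U = (67006 - 305088) + 123305/212276 = -238082 + 123305/212276 = -50538971327/212276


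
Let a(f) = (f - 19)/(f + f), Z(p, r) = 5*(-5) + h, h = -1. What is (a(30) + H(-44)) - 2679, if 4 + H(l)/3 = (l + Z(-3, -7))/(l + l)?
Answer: -443591/165 ≈ -2688.4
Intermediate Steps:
Z(p, r) = -26 (Z(p, r) = 5*(-5) - 1 = -25 - 1 = -26)
a(f) = (-19 + f)/(2*f) (a(f) = (-19 + f)/((2*f)) = (-19 + f)*(1/(2*f)) = (-19 + f)/(2*f))
H(l) = -12 + 3*(-26 + l)/(2*l) (H(l) = -12 + 3*((l - 26)/(l + l)) = -12 + 3*((-26 + l)/((2*l))) = -12 + 3*((-26 + l)*(1/(2*l))) = -12 + 3*((-26 + l)/(2*l)) = -12 + 3*(-26 + l)/(2*l))
(a(30) + H(-44)) - 2679 = ((½)*(-19 + 30)/30 + (-21/2 - 39/(-44))) - 2679 = ((½)*(1/30)*11 + (-21/2 - 39*(-1/44))) - 2679 = (11/60 + (-21/2 + 39/44)) - 2679 = (11/60 - 423/44) - 2679 = -1556/165 - 2679 = -443591/165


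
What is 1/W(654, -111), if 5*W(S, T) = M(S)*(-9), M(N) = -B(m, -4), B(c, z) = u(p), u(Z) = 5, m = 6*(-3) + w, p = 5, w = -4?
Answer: 1/9 ≈ 0.11111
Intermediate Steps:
m = -22 (m = 6*(-3) - 4 = -18 - 4 = -22)
B(c, z) = 5
M(N) = -5 (M(N) = -1*5 = -5)
W(S, T) = 9 (W(S, T) = (-5*(-9))/5 = (1/5)*45 = 9)
1/W(654, -111) = 1/9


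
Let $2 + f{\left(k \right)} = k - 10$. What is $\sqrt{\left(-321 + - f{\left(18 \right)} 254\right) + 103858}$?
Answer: $\sqrt{102013} \approx 319.39$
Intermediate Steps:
$f{\left(k \right)} = -12 + k$ ($f{\left(k \right)} = -2 + \left(k - 10\right) = -2 + \left(-10 + k\right) = -12 + k$)
$\sqrt{\left(-321 + - f{\left(18 \right)} 254\right) + 103858} = \sqrt{\left(-321 + - (-12 + 18) 254\right) + 103858} = \sqrt{\left(-321 + \left(-1\right) 6 \cdot 254\right) + 103858} = \sqrt{\left(-321 - 1524\right) + 103858} = \sqrt{-1845 + 103858} = \sqrt{102013}$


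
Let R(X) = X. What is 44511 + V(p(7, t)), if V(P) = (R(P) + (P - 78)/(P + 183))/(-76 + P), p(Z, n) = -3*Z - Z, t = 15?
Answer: 27596991/620 ≈ 44511.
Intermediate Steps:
p(Z, n) = -4*Z
V(P) = (P + (-78 + P)/(183 + P))/(-76 + P) (V(P) = (P + (P - 78)/(P + 183))/(-76 + P) = (P + (-78 + P)/(183 + P))/(-76 + P))
44511 + V(p(7, t)) = 44511 + (-78 + (-4*7)**2 + 184*(-4*7))/(-13908 + (-4*7)**2 + 107*(-4*7)) = 44511 + (-78 + (-28)**2 + 184*(-28))/(-13908 + (-28)**2 + 107*(-28)) = 44511 + (-78 + 784 - 5152)/(-13908 + 784 - 2996) = 44511 - 4446/(-16120) = 44511 - 1/16120*(-4446) = 44511 + 171/620 = 27596991/620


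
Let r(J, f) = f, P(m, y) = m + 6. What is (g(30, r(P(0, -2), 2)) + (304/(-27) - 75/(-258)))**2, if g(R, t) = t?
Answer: 433680625/5391684 ≈ 80.435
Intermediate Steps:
P(m, y) = 6 + m
(g(30, r(P(0, -2), 2)) + (304/(-27) - 75/(-258)))**2 = (2 + (304/(-27) - 75/(-258)))**2 = (2 + (304*(-1/27) - 75*(-1/258)))**2 = (2 + (-304/27 + 25/86))**2 = (2 - 25469/2322)**2 = (-20825/2322)**2 = 433680625/5391684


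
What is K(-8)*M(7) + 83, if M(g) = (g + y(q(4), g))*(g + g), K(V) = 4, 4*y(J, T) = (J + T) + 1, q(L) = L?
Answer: 643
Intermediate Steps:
y(J, T) = 1/4 + J/4 + T/4 (y(J, T) = ((J + T) + 1)/4 = (1 + J + T)/4 = 1/4 + J/4 + T/4)
M(g) = 2*g*(5/4 + 5*g/4) (M(g) = (g + (1/4 + (1/4)*4 + g/4))*(g + g) = (g + (1/4 + 1 + g/4))*(2*g) = (g + (5/4 + g/4))*(2*g) = (5/4 + 5*g/4)*(2*g) = 2*g*(5/4 + 5*g/4))
K(-8)*M(7) + 83 = 4*((5/2)*7*(1 + 7)) + 83 = 4*((5/2)*7*8) + 83 = 4*140 + 83 = 560 + 83 = 643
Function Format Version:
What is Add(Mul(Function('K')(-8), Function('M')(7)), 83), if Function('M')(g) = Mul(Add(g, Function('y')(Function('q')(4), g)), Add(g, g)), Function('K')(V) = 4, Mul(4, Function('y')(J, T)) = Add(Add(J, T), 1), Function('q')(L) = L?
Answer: 643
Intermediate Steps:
Function('y')(J, T) = Add(Rational(1, 4), Mul(Rational(1, 4), J), Mul(Rational(1, 4), T)) (Function('y')(J, T) = Mul(Rational(1, 4), Add(Add(J, T), 1)) = Mul(Rational(1, 4), Add(1, J, T)) = Add(Rational(1, 4), Mul(Rational(1, 4), J), Mul(Rational(1, 4), T)))
Function('M')(g) = Mul(2, g, Add(Rational(5, 4), Mul(Rational(5, 4), g))) (Function('M')(g) = Mul(Add(g, Add(Rational(1, 4), Mul(Rational(1, 4), 4), Mul(Rational(1, 4), g))), Add(g, g)) = Mul(Add(g, Add(Rational(1, 4), 1, Mul(Rational(1, 4), g))), Mul(2, g)) = Mul(Add(g, Add(Rational(5, 4), Mul(Rational(1, 4), g))), Mul(2, g)) = Mul(Add(Rational(5, 4), Mul(Rational(5, 4), g)), Mul(2, g)) = Mul(2, g, Add(Rational(5, 4), Mul(Rational(5, 4), g))))
Add(Mul(Function('K')(-8), Function('M')(7)), 83) = Add(Mul(4, Mul(Rational(5, 2), 7, Add(1, 7))), 83) = Add(Mul(4, Mul(Rational(5, 2), 7, 8)), 83) = Add(Mul(4, 140), 83) = Add(560, 83) = 643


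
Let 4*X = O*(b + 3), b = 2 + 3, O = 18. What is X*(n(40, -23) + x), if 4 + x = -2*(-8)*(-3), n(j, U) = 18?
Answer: -1224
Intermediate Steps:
b = 5
x = -52 (x = -4 - 2*(-8)*(-3) = -4 + 16*(-3) = -4 - 48 = -52)
X = 36 (X = (18*(5 + 3))/4 = (18*8)/4 = (1/4)*144 = 36)
X*(n(40, -23) + x) = 36*(18 - 52) = 36*(-34) = -1224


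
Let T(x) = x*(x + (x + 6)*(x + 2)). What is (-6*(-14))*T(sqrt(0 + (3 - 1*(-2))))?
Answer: 3780 + 1428*sqrt(5) ≈ 6973.1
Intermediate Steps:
T(x) = x*(x + (2 + x)*(6 + x)) (T(x) = x*(x + (6 + x)*(2 + x)) = x*(x + (2 + x)*(6 + x)))
(-6*(-14))*T(sqrt(0 + (3 - 1*(-2)))) = (-6*(-14))*(sqrt(0 + (3 - 1*(-2)))*(12 + (sqrt(0 + (3 - 1*(-2))))**2 + 9*sqrt(0 + (3 - 1*(-2))))) = 84*(sqrt(0 + (3 + 2))*(12 + (sqrt(0 + (3 + 2)))**2 + 9*sqrt(0 + (3 + 2)))) = 84*(sqrt(0 + 5)*(12 + (sqrt(0 + 5))**2 + 9*sqrt(0 + 5))) = 84*(sqrt(5)*(12 + (sqrt(5))**2 + 9*sqrt(5))) = 84*(sqrt(5)*(12 + 5 + 9*sqrt(5))) = 84*(sqrt(5)*(17 + 9*sqrt(5))) = 84*sqrt(5)*(17 + 9*sqrt(5))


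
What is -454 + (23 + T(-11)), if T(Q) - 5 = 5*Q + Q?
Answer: -492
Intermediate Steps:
T(Q) = 5 + 6*Q (T(Q) = 5 + (5*Q + Q) = 5 + 6*Q)
-454 + (23 + T(-11)) = -454 + (23 + (5 + 6*(-11))) = -454 + (23 + (5 - 66)) = -454 + (23 - 61) = -454 - 38 = -492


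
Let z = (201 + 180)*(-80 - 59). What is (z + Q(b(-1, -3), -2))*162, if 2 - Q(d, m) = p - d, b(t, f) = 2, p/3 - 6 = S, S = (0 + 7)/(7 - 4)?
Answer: -8582760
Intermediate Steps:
z = -52959 (z = 381*(-139) = -52959)
S = 7/3 ≈ 2.3333
p = 25 (p = 18 + 3*(7/3) = 18 + 7 = 25)
Q(d, m) = -23 + d (Q(d, m) = 2 - (25 - d) = 2 + (-25 + d) = -23 + d)
(z + Q(b(-1, -3), -2))*162 = (-52959 + (-23 + 2))*162 = (-52959 - 21)*162 = -52980*162 = -8582760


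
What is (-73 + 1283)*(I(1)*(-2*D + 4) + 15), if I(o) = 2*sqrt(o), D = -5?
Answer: 52030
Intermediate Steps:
(-73 + 1283)*(I(1)*(-2*D + 4) + 15) = (-73 + 1283)*((2*sqrt(1))*(-2*(-5) + 4) + 15) = 1210*((2*1)*(10 + 4) + 15) = 1210*(2*14 + 15) = 1210*(28 + 15) = 1210*43 = 52030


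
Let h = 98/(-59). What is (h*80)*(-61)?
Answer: 478240/59 ≈ 8105.8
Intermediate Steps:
h = -98/59 (h = 98*(-1/59) = -98/59 ≈ -1.6610)
(h*80)*(-61) = -98/59*80*(-61) = -7840/59*(-61) = 478240/59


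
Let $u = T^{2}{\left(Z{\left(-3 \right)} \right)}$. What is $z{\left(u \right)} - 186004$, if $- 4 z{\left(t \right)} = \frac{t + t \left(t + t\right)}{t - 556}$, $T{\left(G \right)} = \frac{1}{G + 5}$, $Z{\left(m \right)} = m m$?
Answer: $- \frac{2648585357567}{14239400} \approx -1.86 \cdot 10^{5}$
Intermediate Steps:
$Z{\left(m \right)} = m^{2}$
$T{\left(G \right)} = \frac{1}{5 + G}$
$u = \frac{1}{196}$ ($u = \left(\frac{1}{5 + \left(-3\right)^{2}}\right)^{2} = \left(\frac{1}{5 + 9}\right)^{2} = \left(\frac{1}{14}\right)^{2} = \frac{1}{196} \approx 0.005102$)
$z{\left(t \right)} = - \frac{t + 2 t^{2}}{4 \left(-556 + t\right)}$ ($z{\left(t \right)} = - \frac{\left(t + t \left(t + t\right)\right) \frac{1}{t - 556}}{4} = - \frac{\left(t + t 2 t\right) \frac{1}{-556 + t}}{4} = - \frac{\left(t + 2 t^{2}\right) \frac{1}{-556 + t}}{4} = - \frac{\frac{1}{-556 + t} \left(t + 2 t^{2}\right)}{4} = - \frac{t + 2 t^{2}}{4 \left(-556 + t\right)}$)
$z{\left(u \right)} - 186004 = \left(-1\right) \frac{1}{196} \frac{1}{-2224 + 4 \cdot \frac{1}{196}} \left(1 + 2 \cdot \frac{1}{196}\right) - 186004 = \left(-1\right) \frac{1}{196} \frac{1}{-2224 + \frac{1}{49}} \left(1 + \frac{1}{98}\right) - 186004 = \left(-1\right) \frac{1}{196} \frac{1}{- \frac{108975}{49}} \cdot \frac{99}{98} - 186004 = \left(-1\right) \frac{1}{196} \left(- \frac{49}{108975}\right) \frac{99}{98} - 186004 = \frac{33}{14239400} - 186004 = - \frac{2648585357567}{14239400}$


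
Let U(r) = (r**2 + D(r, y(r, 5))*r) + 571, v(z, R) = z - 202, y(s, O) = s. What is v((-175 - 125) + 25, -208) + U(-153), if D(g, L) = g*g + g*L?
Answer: -7139651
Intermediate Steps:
D(g, L) = g**2 + L*g
v(z, R) = -202 + z
U(r) = 571 + r**2 + 2*r**3 (U(r) = (r**2 + (r*(r + r))*r) + 571 = (r**2 + (r*(2*r))*r) + 571 = (r**2 + (2*r**2)*r) + 571 = (r**2 + 2*r**3) + 571 = 571 + r**2 + 2*r**3)
v((-175 - 125) + 25, -208) + U(-153) = (-202 + ((-175 - 125) + 25)) + (571 + (-153)**2 + 2*(-153)**3) = (-202 + (-300 + 25)) + (571 + 23409 + 2*(-3581577)) = (-202 - 275) + (571 + 23409 - 7163154) = -477 - 7139174 = -7139651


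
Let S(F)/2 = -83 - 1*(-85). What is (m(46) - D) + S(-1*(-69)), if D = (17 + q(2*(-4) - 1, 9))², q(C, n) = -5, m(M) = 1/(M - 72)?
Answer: -3641/26 ≈ -140.04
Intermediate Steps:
m(M) = 1/(-72 + M)
D = 144 (D = (17 - 5)² = 12² = 144)
S(F) = 4 (S(F) = 2*(-83 - 1*(-85)) = 2*(-83 + 85) = 2*2 = 4)
(m(46) - D) + S(-1*(-69)) = (1/(-72 + 46) - 1*144) + 4 = (1/(-26) - 144) + 4 = (-1/26 - 144) + 4 = -3745/26 + 4 = -3641/26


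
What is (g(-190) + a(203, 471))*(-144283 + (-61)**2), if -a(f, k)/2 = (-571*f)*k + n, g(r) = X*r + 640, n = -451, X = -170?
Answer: -15352728145056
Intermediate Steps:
g(r) = 640 - 170*r (g(r) = -170*r + 640 = 640 - 170*r)
a(f, k) = 902 + 1142*f*k (a(f, k) = -2*((-571*f)*k - 451) = -2*(-571*f*k - 451) = -2*(-451 - 571*f*k) = 902 + 1142*f*k)
(g(-190) + a(203, 471))*(-144283 + (-61)**2) = ((640 - 170*(-190)) + (902 + 1142*203*471))*(-144283 + (-61)**2) = ((640 + 32300) + (902 + 109190046))*(-144283 + 3721) = (32940 + 109190948)*(-140562) = 109223888*(-140562) = -15352728145056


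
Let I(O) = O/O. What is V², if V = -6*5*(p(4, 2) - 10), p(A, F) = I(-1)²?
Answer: 72900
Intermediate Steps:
I(O) = 1
p(A, F) = 1 (p(A, F) = 1² = 1)
V = 270 (V = -6*5*(1 - 10) = -30*(-9) = -1*(-270) = 270)
V² = 270² = 72900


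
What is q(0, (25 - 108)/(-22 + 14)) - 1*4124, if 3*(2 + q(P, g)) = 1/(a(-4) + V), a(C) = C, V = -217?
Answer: -2735539/663 ≈ -4126.0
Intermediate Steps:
q(P, g) = -1327/663 (q(P, g) = -2 + 1/(3*(-4 - 217)) = -2 + (⅓)/(-221) = -2 + (⅓)*(-1/221) = -2 - 1/663 = -1327/663)
q(0, (25 - 108)/(-22 + 14)) - 1*4124 = -1327/663 - 1*4124 = -1327/663 - 4124 = -2735539/663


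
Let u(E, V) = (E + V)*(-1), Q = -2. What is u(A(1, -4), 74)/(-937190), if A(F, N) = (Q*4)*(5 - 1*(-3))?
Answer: 1/93719 ≈ 1.0670e-5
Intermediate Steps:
A(F, N) = -64 (A(F, N) = (-2*4)*(5 - 1*(-3)) = -8*(5 + 3) = -8*8 = -64)
u(E, V) = -E - V
u(A(1, -4), 74)/(-937190) = (-1*(-64) - 1*74)/(-937190) = (64 - 74)*(-1/937190) = -10*(-1/937190) = 1/93719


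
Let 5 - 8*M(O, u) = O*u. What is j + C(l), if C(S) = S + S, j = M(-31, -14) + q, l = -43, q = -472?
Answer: -4893/8 ≈ -611.63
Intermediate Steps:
M(O, u) = 5/8 - O*u/8
j = -4205/8 (j = (5/8 - 1/8*(-31)*(-14)) - 472 = (5/8 - 217/4) - 472 = -429/8 - 472 = -4205/8 ≈ -525.63)
C(S) = 2*S
j + C(l) = -4205/8 + 2*(-43) = -4205/8 - 86 = -4893/8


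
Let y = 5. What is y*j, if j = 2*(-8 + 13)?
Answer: 50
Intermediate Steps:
j = 10 (j = 2*5 = 10)
y*j = 5*10 = 50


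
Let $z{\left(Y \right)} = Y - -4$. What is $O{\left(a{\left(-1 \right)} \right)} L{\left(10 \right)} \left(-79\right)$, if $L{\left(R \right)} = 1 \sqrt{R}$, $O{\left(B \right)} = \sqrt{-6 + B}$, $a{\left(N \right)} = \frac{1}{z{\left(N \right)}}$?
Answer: $- \frac{79 i \sqrt{510}}{3} \approx - 594.69 i$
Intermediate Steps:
$z{\left(Y \right)} = 4 + Y$ ($z{\left(Y \right)} = Y + 4 = 4 + Y$)
$a{\left(N \right)} = \frac{1}{4 + N}$
$L{\left(R \right)} = \sqrt{R}$
$O{\left(a{\left(-1 \right)} \right)} L{\left(10 \right)} \left(-79\right) = \sqrt{-6 + \frac{1}{4 - 1}} \sqrt{10} \left(-79\right) = \sqrt{-6 + \frac{1}{3}} \sqrt{10} \left(-79\right) = \sqrt{- \frac{17}{3}} \sqrt{10} \left(-79\right) = \frac{i \sqrt{51}}{3} \sqrt{10} \left(-79\right) = \frac{i \sqrt{510}}{3} \left(-79\right) = - \frac{79 i \sqrt{510}}{3}$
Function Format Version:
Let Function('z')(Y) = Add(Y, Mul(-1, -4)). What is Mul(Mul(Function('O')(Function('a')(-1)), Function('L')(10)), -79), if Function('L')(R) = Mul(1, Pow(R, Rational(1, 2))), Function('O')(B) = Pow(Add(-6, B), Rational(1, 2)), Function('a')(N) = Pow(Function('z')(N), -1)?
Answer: Mul(Rational(-79, 3), I, Pow(510, Rational(1, 2))) ≈ Mul(-594.69, I)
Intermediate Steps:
Function('z')(Y) = Add(4, Y) (Function('z')(Y) = Add(Y, 4) = Add(4, Y))
Function('a')(N) = Pow(Add(4, N), -1)
Function('L')(R) = Pow(R, Rational(1, 2))
Mul(Mul(Function('O')(Function('a')(-1)), Function('L')(10)), -79) = Mul(Mul(Pow(Add(-6, Pow(Add(4, -1), -1)), Rational(1, 2)), Pow(10, Rational(1, 2))), -79) = Mul(Mul(Pow(Add(-6, Pow(3, -1)), Rational(1, 2)), Pow(10, Rational(1, 2))), -79) = Mul(Mul(Pow(Add(-6, Rational(1, 3)), Rational(1, 2)), Pow(10, Rational(1, 2))), -79) = Mul(Mul(Pow(Rational(-17, 3), Rational(1, 2)), Pow(10, Rational(1, 2))), -79) = Mul(Mul(Mul(Rational(1, 3), I, Pow(51, Rational(1, 2))), Pow(10, Rational(1, 2))), -79) = Mul(Mul(Rational(1, 3), I, Pow(510, Rational(1, 2))), -79) = Mul(Rational(-79, 3), I, Pow(510, Rational(1, 2)))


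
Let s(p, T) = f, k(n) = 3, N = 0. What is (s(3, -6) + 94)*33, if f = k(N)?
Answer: 3201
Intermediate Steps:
f = 3
s(p, T) = 3
(s(3, -6) + 94)*33 = (3 + 94)*33 = 97*33 = 3201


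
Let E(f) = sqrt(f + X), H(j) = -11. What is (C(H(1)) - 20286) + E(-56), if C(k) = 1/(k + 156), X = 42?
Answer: -2941469/145 + I*sqrt(14) ≈ -20286.0 + 3.7417*I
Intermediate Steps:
E(f) = sqrt(42 + f) (E(f) = sqrt(f + 42) = sqrt(42 + f))
C(k) = 1/(156 + k)
(C(H(1)) - 20286) + E(-56) = (1/(156 - 11) - 20286) + sqrt(42 - 56) = (1/145 - 20286) + sqrt(-14) = (1/145 - 20286) + I*sqrt(14) = -2941469/145 + I*sqrt(14)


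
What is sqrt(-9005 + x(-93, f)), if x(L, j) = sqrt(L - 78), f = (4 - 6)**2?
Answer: sqrt(-9005 + 3*I*sqrt(19)) ≈ 0.0689 + 94.895*I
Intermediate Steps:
f = 4 (f = (-2)**2 = 4)
x(L, j) = sqrt(-78 + L)
sqrt(-9005 + x(-93, f)) = sqrt(-9005 + sqrt(-78 - 93)) = sqrt(-9005 + sqrt(-171)) = sqrt(-9005 + 3*I*sqrt(19))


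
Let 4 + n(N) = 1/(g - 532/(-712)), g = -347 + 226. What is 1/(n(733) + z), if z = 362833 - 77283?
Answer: 21405/6112111952 ≈ 3.5021e-6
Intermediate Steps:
g = -121
n(N) = -85798/21405 (n(N) = -4 + 1/(-121 - 532/(-712)) = -4 + 1/(-121 - 532*(-1/712)) = -4 + 1/(-121 + 133/178) = -4 + 1/(-21405/178) = -4 - 178/21405 = -85798/21405)
z = 285550
1/(n(733) + z) = 1/(-85798/21405 + 285550) = 1/(6112111952/21405) = 21405/6112111952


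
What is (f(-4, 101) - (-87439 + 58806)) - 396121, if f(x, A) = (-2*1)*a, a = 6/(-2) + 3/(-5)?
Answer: -1837404/5 ≈ -3.6748e+5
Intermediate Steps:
a = -18/5 (a = 6*(-1/2) + 3*(-1/5) = -3 - 3/5 = -18/5 ≈ -3.6000)
f(x, A) = 36/5 (f(x, A) = -2*1*(-18/5) = -2*(-18/5) = 36/5)
(f(-4, 101) - (-87439 + 58806)) - 396121 = (36/5 - (-87439 + 58806)) - 396121 = (36/5 - 1*(-28633)) - 396121 = (36/5 + 28633) - 396121 = 143201/5 - 396121 = -1837404/5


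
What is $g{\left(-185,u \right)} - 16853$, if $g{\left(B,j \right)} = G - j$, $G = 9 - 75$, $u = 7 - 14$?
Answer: $-16912$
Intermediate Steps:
$u = -7$ ($u = 7 - 14 = -7$)
$G = -66$ ($G = 9 - 75 = -66$)
$g{\left(B,j \right)} = -66 - j$
$g{\left(-185,u \right)} - 16853 = \left(-66 - -7\right) - 16853 = \left(-66 + 7\right) - 16853 = -59 - 16853 = -16912$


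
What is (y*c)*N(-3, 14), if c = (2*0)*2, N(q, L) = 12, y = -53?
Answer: 0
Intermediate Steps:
c = 0 (c = 0*2 = 0)
(y*c)*N(-3, 14) = -53*0*12 = 0*12 = 0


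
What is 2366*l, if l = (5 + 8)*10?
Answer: 307580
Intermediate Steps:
l = 130 (l = 13*10 = 130)
2366*l = 2366*130 = 307580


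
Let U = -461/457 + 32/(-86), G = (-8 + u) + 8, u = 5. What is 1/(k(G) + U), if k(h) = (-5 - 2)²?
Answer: 19651/935764 ≈ 0.021000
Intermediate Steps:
G = 5 (G = (-8 + 5) + 8 = -3 + 8 = 5)
U = -27135/19651 (U = -461*1/457 + 32*(-1/86) = -461/457 - 16/43 = -27135/19651 ≈ -1.3808)
k(h) = 49 (k(h) = (-7)² = 49)
1/(k(G) + U) = 1/(49 - 27135/19651) = 1/(935764/19651) = 19651/935764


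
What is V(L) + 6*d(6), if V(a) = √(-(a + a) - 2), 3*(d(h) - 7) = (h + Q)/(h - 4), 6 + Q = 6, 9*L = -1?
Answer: 48 + 4*I/3 ≈ 48.0 + 1.3333*I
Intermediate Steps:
L = -⅑ (L = (⅑)*(-1) = -⅑ ≈ -0.11111)
Q = 0 (Q = -6 + 6 = 0)
d(h) = 7 + h/(3*(-4 + h)) (d(h) = 7 + ((h + 0)/(h - 4))/3 = 7 + (h/(-4 + h))/3 = 7 + h/(3*(-4 + h)))
V(a) = √(-2 - 2*a) (V(a) = √(-2*a - 2) = √(-2 - 2*a))
V(L) + 6*d(6) = √(-2 - 2*(-⅑)) + 6*(2*(-42 + 11*6)/(3*(-4 + 6))) = √(-2 + 2/9) + 6*((⅔)*(-42 + 66)/2) = √(-16/9) + 6*((⅔)*(½)*24) = 4*I/3 + 6*8 = 4*I/3 + 48 = 48 + 4*I/3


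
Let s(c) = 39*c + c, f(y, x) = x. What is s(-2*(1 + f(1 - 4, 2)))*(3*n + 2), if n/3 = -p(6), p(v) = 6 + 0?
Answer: 12480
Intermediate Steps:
p(v) = 6
n = -18 (n = 3*(-1*6) = 3*(-6) = -18)
s(c) = 40*c
s(-2*(1 + f(1 - 4, 2)))*(3*n + 2) = (40*(-2*(1 + 2)))*(3*(-18) + 2) = (40*(-2*3))*(-54 + 2) = (40*(-6))*(-52) = -240*(-52) = 12480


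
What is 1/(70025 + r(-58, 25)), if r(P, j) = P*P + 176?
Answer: 1/73565 ≈ 1.3593e-5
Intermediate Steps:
r(P, j) = 176 + P² (r(P, j) = P² + 176 = 176 + P²)
1/(70025 + r(-58, 25)) = 1/(70025 + (176 + (-58)²)) = 1/(70025 + (176 + 3364)) = 1/(70025 + 3540) = 1/73565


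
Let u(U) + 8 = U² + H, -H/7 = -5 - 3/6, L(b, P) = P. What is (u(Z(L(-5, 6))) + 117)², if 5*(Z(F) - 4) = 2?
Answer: 69605649/2500 ≈ 27842.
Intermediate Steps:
H = 77/2 (H = -7*(-5 - 3/6) = -7*(-5 - 3*⅙) = -7*(-5 - ½) = -7*(-11/2) = 77/2 ≈ 38.500)
Z(F) = 22/5 (Z(F) = 4 + (⅕)*2 = 4 + ⅖ = 22/5)
u(U) = 61/2 + U² (u(U) = -8 + (U² + 77/2) = -8 + (77/2 + U²) = 61/2 + U²)
(u(Z(L(-5, 6))) + 117)² = ((61/2 + (22/5)²) + 117)² = ((61/2 + 484/25) + 117)² = (2493/50 + 117)² = (8343/50)² = 69605649/2500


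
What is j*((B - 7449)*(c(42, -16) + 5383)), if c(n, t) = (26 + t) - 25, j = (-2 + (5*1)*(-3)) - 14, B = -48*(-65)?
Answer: 720380232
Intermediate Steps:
B = 3120
j = -31 (j = (-2 + 5*(-3)) - 14 = (-2 - 15) - 14 = -17 - 14 = -31)
c(n, t) = 1 + t
j*((B - 7449)*(c(42, -16) + 5383)) = -31*(3120 - 7449)*((1 - 16) + 5383) = -(-134199)*(-15 + 5383) = -(-134199)*5368 = -31*(-23238072) = 720380232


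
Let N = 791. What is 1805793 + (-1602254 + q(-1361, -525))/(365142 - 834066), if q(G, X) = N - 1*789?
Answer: 70565106582/39077 ≈ 1.8058e+6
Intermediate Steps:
q(G, X) = 2 (q(G, X) = 791 - 1*789 = 791 - 789 = 2)
1805793 + (-1602254 + q(-1361, -525))/(365142 - 834066) = 1805793 + (-1602254 + 2)/(365142 - 834066) = 1805793 - 1602252/(-468924) = 1805793 - 1602252*(-1/468924) = 1805793 + 133521/39077 = 70565106582/39077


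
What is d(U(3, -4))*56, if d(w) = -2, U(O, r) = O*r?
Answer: -112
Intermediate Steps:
d(U(3, -4))*56 = -2*56 = -112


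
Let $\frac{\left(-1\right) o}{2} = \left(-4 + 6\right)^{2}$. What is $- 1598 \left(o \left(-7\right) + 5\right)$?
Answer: $-97478$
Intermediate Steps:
$o = -8$ ($o = - 2 \left(-4 + 6\right)^{2} = - 2 \cdot 2^{2} = \left(-2\right) 4 = -8$)
$- 1598 \left(o \left(-7\right) + 5\right) = - 1598 \left(\left(-8\right) \left(-7\right) + 5\right) = - 1598 \left(56 + 5\right) = \left(-1598\right) 61 = -97478$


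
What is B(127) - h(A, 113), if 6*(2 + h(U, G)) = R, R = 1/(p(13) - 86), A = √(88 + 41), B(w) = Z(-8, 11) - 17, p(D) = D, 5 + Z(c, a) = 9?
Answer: -4817/438 ≈ -10.998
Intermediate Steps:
Z(c, a) = 4 (Z(c, a) = -5 + 9 = 4)
B(w) = -13 (B(w) = 4 - 17 = -13)
A = √129 ≈ 11.358
R = -1/73 (R = 1/(13 - 86) = 1/(-73) = -1/73 ≈ -0.013699)
h(U, G) = -877/438 (h(U, G) = -2 + (⅙)*(-1/73) = -2 - 1/438 = -877/438)
B(127) - h(A, 113) = -13 - 1*(-877/438) = -13 + 877/438 = -4817/438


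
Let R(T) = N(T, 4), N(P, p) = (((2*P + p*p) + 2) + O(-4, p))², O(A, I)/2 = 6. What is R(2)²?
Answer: 1336336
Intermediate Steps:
O(A, I) = 12 (O(A, I) = 2*6 = 12)
N(P, p) = (14 + p² + 2*P)² (N(P, p) = (((2*P + p*p) + 2) + 12)² = (((2*P + p²) + 2) + 12)² = (((p² + 2*P) + 2) + 12)² = ((2 + p² + 2*P) + 12)² = (14 + p² + 2*P)²)
R(T) = (30 + 2*T)² (R(T) = (14 + 4² + 2*T)² = (14 + 16 + 2*T)² = (30 + 2*T)²)
R(2)² = (4*(15 + 2)²)² = (4*17²)² = (4*289)² = 1156² = 1336336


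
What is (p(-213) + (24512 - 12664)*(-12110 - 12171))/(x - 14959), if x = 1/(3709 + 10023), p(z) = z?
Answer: 3950442371732/205416987 ≈ 19231.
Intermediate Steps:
x = 1/13732 ≈ 7.2823e-5
(p(-213) + (24512 - 12664)*(-12110 - 12171))/(x - 14959) = (-213 + (24512 - 12664)*(-12110 - 12171))/(1/13732 - 14959) = (-213 + 11848*(-24281))/(-205416987/13732) = (-213 - 287681288)*(-13732/205416987) = -287681501*(-13732/205416987) = 3950442371732/205416987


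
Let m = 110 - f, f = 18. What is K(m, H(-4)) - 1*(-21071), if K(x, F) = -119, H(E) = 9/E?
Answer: 20952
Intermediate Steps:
m = 92 (m = 110 - 1*18 = 110 - 18 = 92)
K(m, H(-4)) - 1*(-21071) = -119 - 1*(-21071) = -119 + 21071 = 20952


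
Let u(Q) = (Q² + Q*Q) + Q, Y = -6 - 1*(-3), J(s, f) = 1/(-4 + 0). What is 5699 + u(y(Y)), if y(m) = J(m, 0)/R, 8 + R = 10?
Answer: 182365/32 ≈ 5698.9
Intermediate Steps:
J(s, f) = -¼ (J(s, f) = 1/(-4) = -¼)
R = 2 (R = -8 + 10 = 2)
Y = -3 (Y = -6 + 3 = -3)
y(m) = -⅛ (y(m) = -¼/2 = -¼*½ = -⅛)
u(Q) = Q + 2*Q² (u(Q) = (Q² + Q²) + Q = 2*Q² + Q = Q + 2*Q²)
5699 + u(y(Y)) = 5699 - (1 + 2*(-⅛))/8 = 5699 - (1 - ¼)/8 = 5699 - ⅛*¾ = 5699 - 3/32 = 182365/32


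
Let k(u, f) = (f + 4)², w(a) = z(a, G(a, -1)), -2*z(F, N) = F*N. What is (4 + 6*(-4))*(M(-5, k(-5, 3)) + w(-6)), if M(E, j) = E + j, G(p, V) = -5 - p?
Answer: -940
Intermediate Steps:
z(F, N) = -F*N/2
w(a) = -a*(-5 - a)/2
k(u, f) = (4 + f)²
(4 + 6*(-4))*(M(-5, k(-5, 3)) + w(-6)) = (4 + 6*(-4))*((-5 + (4 + 3)²) + (½)*(-6)*(5 - 6)) = (4 - 24)*((-5 + 7²) + (½)*(-6)*(-1)) = -20*((-5 + 49) + 3) = -20*(44 + 3) = -20*47 = -940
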